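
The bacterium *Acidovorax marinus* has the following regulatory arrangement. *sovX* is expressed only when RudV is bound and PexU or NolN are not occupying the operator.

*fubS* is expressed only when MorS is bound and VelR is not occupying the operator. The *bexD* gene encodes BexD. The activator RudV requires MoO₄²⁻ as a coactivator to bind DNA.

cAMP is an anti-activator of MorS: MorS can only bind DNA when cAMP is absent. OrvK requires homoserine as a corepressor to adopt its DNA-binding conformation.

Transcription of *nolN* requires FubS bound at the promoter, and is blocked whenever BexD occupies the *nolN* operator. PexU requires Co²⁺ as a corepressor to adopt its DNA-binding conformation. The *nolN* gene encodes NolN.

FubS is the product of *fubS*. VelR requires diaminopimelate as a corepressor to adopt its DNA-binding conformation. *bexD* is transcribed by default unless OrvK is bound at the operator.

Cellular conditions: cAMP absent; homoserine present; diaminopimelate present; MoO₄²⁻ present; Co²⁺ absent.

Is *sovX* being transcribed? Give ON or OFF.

Co²⁺ is absent, so PexU is inactive.
MoO₄²⁻ is present, so RudV is active.
Diaminopimelate is present, so VelR is active.
cAMP is absent, so MorS is active.
With repressor VelR bound, *fubS* is not transcribed.
So FubS is not produced.
Homoserine is present, so OrvK is active.
With repressor OrvK bound, *bexD* is not transcribed.
So BexD is not produced.
Required activator FubS is absent, so *nolN* is not transcribed.
So NolN is not produced.
No repressor is bound and RudV is active, so *sovX* is transcribed.

ON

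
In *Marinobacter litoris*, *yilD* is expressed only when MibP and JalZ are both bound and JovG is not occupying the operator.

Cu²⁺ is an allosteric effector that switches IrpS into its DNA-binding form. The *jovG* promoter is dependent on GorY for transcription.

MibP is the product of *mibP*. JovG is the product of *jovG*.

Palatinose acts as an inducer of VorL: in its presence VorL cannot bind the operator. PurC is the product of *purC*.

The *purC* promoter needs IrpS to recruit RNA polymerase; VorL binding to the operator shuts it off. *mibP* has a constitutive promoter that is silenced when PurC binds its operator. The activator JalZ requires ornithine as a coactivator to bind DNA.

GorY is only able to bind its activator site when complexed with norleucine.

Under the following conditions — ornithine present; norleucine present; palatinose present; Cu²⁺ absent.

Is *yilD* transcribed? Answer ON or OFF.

Norleucine is present, so GorY is active.
No repressor is bound and GorY is active, so *jovG* is transcribed.
So JovG is produced and active.
Palatinose is present, so VorL is inactive.
Cu²⁺ is absent, so IrpS is inactive.
Required activator IrpS is absent, so *purC* is not transcribed.
So PurC is not produced.
With no repressor bound, *mibP* is transcribed.
So MibP is produced and active.
Ornithine is present, so JalZ is active.
With repressor JovG bound, *yilD* is not transcribed.

OFF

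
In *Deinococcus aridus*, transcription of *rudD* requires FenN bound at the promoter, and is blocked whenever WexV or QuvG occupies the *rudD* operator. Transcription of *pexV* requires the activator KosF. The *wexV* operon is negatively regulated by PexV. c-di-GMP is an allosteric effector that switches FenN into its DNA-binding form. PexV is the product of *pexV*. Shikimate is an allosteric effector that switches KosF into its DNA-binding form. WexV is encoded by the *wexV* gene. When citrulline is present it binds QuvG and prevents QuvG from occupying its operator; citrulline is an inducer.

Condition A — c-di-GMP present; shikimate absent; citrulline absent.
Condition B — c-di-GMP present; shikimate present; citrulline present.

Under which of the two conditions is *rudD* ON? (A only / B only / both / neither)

Condition A:
c-di-GMP is present, so FenN is active.
Shikimate is absent, so KosF is inactive.
Required activator KosF is absent, so *pexV* is not transcribed.
So PexV is not produced.
With no repressor bound, *wexV* is transcribed.
So WexV is produced and active.
Citrulline is absent, so QuvG is active.
With repressor WexV bound, *rudD* is not transcribed.
→ *rudD* is OFF in A.
Condition B:
c-di-GMP is present, so FenN is active.
Shikimate is present, so KosF is active.
No repressor is bound and KosF is active, so *pexV* is transcribed.
So PexV is produced and active.
With repressor PexV bound, *wexV* is not transcribed.
So WexV is not produced.
Citrulline is present, so QuvG is inactive.
No repressor is bound and FenN is active, so *rudD* is transcribed.
→ *rudD* is ON in B.

B only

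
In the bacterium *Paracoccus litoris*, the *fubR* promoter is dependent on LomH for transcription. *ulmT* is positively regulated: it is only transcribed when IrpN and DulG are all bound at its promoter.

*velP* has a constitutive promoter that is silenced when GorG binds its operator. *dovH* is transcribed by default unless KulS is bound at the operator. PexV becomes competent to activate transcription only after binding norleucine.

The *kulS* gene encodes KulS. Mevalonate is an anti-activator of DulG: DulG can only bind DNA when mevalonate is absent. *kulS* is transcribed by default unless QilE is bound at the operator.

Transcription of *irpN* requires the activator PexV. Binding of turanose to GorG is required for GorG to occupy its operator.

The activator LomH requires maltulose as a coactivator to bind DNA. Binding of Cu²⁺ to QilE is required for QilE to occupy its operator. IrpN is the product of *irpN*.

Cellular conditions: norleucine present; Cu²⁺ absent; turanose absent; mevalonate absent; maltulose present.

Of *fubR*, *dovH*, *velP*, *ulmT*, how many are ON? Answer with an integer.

3

Maltulose is present, so LomH is active.
No repressor is bound and LomH is active, so *fubR* is transcribed.
→ *fubR* is ON.
Cu²⁺ is absent, so QilE is inactive.
With no repressor bound, *kulS* is transcribed.
So KulS is produced and active.
With repressor KulS bound, *dovH* is not transcribed.
→ *dovH* is OFF.
Turanose is absent, so GorG is inactive.
With no repressor bound, *velP* is transcribed.
→ *velP* is ON.
Norleucine is present, so PexV is active.
No repressor is bound and PexV is active, so *irpN* is transcribed.
So IrpN is produced and active.
Mevalonate is absent, so DulG is active.
No repressor is bound and IrpN and DulG are active, so *ulmT* is transcribed.
→ *ulmT* is ON.
3 of the 4 genes are transcribed.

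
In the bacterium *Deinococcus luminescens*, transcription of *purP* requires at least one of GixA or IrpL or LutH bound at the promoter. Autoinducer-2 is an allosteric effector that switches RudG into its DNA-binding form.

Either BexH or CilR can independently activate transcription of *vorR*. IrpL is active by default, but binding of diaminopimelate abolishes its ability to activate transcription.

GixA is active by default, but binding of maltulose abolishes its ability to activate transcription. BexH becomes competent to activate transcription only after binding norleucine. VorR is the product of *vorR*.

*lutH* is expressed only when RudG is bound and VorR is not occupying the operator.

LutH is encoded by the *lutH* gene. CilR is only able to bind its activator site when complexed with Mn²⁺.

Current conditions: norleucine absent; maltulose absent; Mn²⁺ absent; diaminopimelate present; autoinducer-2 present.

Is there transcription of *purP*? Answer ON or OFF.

ON

Maltulose is absent, so GixA is active.
Diaminopimelate is present, so IrpL is inactive.
Autoinducer-2 is present, so RudG is active.
Norleucine is absent, so BexH is inactive.
Mn²⁺ is absent, so CilR is inactive.
No activator is available at the *vorR* promoter, so *vorR* is not transcribed.
So VorR is not produced.
No repressor is bound and RudG is active, so *lutH* is transcribed.
So LutH is produced and active.
Activator GixA is present, so *purP* is transcribed.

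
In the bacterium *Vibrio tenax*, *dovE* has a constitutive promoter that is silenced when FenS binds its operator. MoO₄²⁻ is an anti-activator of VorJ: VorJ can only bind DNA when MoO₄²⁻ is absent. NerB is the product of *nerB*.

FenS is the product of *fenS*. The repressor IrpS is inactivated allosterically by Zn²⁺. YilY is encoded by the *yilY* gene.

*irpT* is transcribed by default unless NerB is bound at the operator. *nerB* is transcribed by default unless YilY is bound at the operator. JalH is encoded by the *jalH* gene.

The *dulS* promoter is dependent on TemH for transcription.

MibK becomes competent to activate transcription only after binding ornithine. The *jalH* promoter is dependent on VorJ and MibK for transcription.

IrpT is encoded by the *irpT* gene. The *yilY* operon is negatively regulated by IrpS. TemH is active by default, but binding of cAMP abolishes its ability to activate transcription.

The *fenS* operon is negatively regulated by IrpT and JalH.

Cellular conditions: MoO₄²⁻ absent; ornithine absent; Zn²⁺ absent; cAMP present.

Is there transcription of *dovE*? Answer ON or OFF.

OFF

Zn²⁺ is absent, so IrpS is active.
With repressor IrpS bound, *yilY* is not transcribed.
So YilY is not produced.
With no repressor bound, *nerB* is transcribed.
So NerB is produced and active.
With repressor NerB bound, *irpT* is not transcribed.
So IrpT is not produced.
MoO₄²⁻ is absent, so VorJ is active.
Ornithine is absent, so MibK is inactive.
Required activator MibK is absent, so *jalH* is not transcribed.
So JalH is not produced.
With no repressor bound, *fenS* is transcribed.
So FenS is produced and active.
With repressor FenS bound, *dovE* is not transcribed.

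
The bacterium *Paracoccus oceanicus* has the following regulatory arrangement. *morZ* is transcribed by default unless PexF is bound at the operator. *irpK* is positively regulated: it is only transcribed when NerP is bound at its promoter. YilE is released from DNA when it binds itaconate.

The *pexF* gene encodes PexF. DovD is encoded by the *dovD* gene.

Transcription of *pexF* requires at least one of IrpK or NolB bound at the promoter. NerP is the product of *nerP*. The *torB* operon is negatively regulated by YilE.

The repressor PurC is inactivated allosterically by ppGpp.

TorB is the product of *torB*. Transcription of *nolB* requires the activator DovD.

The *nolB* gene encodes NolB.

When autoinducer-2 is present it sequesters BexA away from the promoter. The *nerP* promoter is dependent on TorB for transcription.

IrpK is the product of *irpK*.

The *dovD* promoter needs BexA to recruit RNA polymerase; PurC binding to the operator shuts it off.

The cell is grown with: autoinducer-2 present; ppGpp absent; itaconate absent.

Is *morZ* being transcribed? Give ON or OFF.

ON

Itaconate is absent, so YilE is active.
With repressor YilE bound, *torB* is not transcribed.
So TorB is not produced.
Required activator TorB is absent, so *nerP* is not transcribed.
So NerP is not produced.
Required activator NerP is absent, so *irpK* is not transcribed.
So IrpK is not produced.
ppGpp is absent, so PurC is active.
Autoinducer-2 is present, so BexA is inactive.
With repressor PurC bound, *dovD* is not transcribed.
So DovD is not produced.
Required activator DovD is absent, so *nolB* is not transcribed.
So NolB is not produced.
No activator is available at the *pexF* promoter, so *pexF* is not transcribed.
So PexF is not produced.
With no repressor bound, *morZ* is transcribed.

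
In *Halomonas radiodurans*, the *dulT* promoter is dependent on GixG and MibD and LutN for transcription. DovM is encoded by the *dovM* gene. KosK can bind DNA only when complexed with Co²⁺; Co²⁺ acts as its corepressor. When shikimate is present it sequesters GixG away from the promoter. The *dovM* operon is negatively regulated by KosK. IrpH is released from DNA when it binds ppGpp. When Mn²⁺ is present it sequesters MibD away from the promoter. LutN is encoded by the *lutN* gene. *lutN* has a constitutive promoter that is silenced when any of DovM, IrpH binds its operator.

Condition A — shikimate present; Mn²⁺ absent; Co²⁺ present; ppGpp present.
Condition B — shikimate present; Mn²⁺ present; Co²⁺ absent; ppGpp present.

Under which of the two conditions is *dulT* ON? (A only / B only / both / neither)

neither

Condition A:
Shikimate is present, so GixG is inactive.
Mn²⁺ is absent, so MibD is active.
Co²⁺ is present, so KosK is active.
With repressor KosK bound, *dovM* is not transcribed.
So DovM is not produced.
ppGpp is present, so IrpH is inactive.
With no repressor bound, *lutN* is transcribed.
So LutN is produced and active.
Required activator GixG is absent, so *dulT* is not transcribed.
→ *dulT* is OFF in A.
Condition B:
Shikimate is present, so GixG is inactive.
Mn²⁺ is present, so MibD is inactive.
Co²⁺ is absent, so KosK is inactive.
With no repressor bound, *dovM* is transcribed.
So DovM is produced and active.
ppGpp is present, so IrpH is inactive.
With repressor DovM bound, *lutN* is not transcribed.
So LutN is not produced.
Required activator GixG is absent, so *dulT* is not transcribed.
→ *dulT* is OFF in B.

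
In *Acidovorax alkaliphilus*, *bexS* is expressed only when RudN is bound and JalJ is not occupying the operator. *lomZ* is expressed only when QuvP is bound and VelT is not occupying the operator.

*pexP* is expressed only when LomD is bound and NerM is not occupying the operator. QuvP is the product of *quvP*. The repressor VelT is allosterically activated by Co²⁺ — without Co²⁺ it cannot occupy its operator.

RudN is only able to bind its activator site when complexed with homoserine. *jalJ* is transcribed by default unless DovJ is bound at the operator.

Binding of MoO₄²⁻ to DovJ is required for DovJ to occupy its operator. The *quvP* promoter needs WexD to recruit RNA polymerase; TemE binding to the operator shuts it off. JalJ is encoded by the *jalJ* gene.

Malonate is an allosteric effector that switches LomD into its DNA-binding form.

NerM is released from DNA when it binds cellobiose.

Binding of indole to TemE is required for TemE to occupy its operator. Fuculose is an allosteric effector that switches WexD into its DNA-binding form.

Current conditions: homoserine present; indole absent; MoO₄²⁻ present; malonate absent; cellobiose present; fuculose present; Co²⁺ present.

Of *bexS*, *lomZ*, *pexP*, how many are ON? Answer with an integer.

1

Homoserine is present, so RudN is active.
MoO₄²⁻ is present, so DovJ is active.
With repressor DovJ bound, *jalJ* is not transcribed.
So JalJ is not produced.
No repressor is bound and RudN is active, so *bexS* is transcribed.
→ *bexS* is ON.
Indole is absent, so TemE is inactive.
Fuculose is present, so WexD is active.
No repressor is bound and WexD is active, so *quvP* is transcribed.
So QuvP is produced and active.
Co²⁺ is present, so VelT is active.
With repressor VelT bound, *lomZ* is not transcribed.
→ *lomZ* is OFF.
Cellobiose is present, so NerM is inactive.
Malonate is absent, so LomD is inactive.
Required activator LomD is absent, so *pexP* is not transcribed.
→ *pexP* is OFF.
1 of the 3 genes is transcribed.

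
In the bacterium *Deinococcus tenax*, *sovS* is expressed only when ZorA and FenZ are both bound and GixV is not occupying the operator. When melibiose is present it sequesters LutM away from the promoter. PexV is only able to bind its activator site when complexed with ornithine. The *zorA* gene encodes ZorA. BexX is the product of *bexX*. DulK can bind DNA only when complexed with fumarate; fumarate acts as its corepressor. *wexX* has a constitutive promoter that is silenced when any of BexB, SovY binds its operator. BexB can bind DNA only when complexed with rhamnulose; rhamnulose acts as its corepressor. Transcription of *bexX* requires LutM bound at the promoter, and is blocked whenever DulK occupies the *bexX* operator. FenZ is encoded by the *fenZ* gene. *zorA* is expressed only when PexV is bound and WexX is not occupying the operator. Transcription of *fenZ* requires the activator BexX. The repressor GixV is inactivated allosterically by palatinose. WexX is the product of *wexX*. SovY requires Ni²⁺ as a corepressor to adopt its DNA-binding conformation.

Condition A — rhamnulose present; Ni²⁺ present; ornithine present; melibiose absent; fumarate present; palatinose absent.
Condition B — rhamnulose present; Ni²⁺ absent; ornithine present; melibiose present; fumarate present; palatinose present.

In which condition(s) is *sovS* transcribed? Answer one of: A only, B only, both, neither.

Condition A:
Rhamnulose is present, so BexB is active.
Ni²⁺ is present, so SovY is active.
With repressor BexB bound, *wexX* is not transcribed.
So WexX is not produced.
Ornithine is present, so PexV is active.
No repressor is bound and PexV is active, so *zorA* is transcribed.
So ZorA is produced and active.
Melibiose is absent, so LutM is active.
Fumarate is present, so DulK is active.
With repressor DulK bound, *bexX* is not transcribed.
So BexX is not produced.
Required activator BexX is absent, so *fenZ* is not transcribed.
So FenZ is not produced.
Palatinose is absent, so GixV is active.
With repressor GixV bound, *sovS* is not transcribed.
→ *sovS* is OFF in A.
Condition B:
Rhamnulose is present, so BexB is active.
Ni²⁺ is absent, so SovY is inactive.
With repressor BexB bound, *wexX* is not transcribed.
So WexX is not produced.
Ornithine is present, so PexV is active.
No repressor is bound and PexV is active, so *zorA* is transcribed.
So ZorA is produced and active.
Melibiose is present, so LutM is inactive.
Fumarate is present, so DulK is active.
With repressor DulK bound, *bexX* is not transcribed.
So BexX is not produced.
Required activator BexX is absent, so *fenZ* is not transcribed.
So FenZ is not produced.
Palatinose is present, so GixV is inactive.
Required activator FenZ is absent, so *sovS* is not transcribed.
→ *sovS* is OFF in B.

neither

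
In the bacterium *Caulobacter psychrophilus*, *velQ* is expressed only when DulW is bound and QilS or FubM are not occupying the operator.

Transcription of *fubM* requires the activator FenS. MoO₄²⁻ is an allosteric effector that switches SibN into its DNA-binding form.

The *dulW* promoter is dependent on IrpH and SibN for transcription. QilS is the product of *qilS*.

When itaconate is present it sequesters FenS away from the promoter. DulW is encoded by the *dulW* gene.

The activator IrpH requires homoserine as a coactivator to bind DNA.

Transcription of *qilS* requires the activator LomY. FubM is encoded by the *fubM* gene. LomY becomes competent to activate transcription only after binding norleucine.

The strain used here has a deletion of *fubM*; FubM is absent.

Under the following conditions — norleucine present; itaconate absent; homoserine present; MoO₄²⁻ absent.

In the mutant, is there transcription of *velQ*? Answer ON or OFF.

OFF

Norleucine is present, so LomY is active.
No repressor is bound and LomY is active, so *qilS* is transcribed.
So QilS is produced and active.
Homoserine is present, so IrpH is active.
MoO₄²⁻ is absent, so SibN is inactive.
Required activator SibN is absent, so *dulW* is not transcribed.
So DulW is not produced.
FubM is non-functional in this strain, so it has no effect.
With repressor QilS bound, *velQ* is not transcribed.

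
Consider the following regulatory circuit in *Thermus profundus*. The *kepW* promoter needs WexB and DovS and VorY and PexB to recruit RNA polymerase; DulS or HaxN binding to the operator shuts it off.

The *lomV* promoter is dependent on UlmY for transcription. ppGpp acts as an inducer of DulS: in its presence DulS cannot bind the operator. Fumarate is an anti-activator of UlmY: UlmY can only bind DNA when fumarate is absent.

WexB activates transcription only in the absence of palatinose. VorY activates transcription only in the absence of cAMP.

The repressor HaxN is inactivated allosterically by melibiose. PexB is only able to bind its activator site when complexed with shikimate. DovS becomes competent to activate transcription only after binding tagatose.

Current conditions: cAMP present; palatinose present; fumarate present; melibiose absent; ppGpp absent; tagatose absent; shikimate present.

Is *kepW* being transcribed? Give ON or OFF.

ppGpp is absent, so DulS is active.
Palatinose is present, so WexB is inactive.
Tagatose is absent, so DovS is inactive.
cAMP is present, so VorY is inactive.
Shikimate is present, so PexB is active.
Melibiose is absent, so HaxN is active.
With repressor DulS bound, *kepW* is not transcribed.

OFF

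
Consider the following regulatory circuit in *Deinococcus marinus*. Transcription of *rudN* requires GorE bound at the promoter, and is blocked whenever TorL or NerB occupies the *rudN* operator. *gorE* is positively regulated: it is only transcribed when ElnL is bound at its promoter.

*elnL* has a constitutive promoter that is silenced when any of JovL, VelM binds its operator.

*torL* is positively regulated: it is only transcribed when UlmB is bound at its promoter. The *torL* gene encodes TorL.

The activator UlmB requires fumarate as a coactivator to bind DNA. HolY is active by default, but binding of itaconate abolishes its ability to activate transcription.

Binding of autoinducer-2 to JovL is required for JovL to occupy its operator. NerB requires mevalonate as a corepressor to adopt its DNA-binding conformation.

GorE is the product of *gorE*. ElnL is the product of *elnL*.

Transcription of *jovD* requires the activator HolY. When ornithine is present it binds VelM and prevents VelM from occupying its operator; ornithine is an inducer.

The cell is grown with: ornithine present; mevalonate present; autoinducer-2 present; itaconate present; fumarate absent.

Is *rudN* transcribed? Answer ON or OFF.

Autoinducer-2 is present, so JovL is active.
Ornithine is present, so VelM is inactive.
With repressor JovL bound, *elnL* is not transcribed.
So ElnL is not produced.
Required activator ElnL is absent, so *gorE* is not transcribed.
So GorE is not produced.
Fumarate is absent, so UlmB is inactive.
Required activator UlmB is absent, so *torL* is not transcribed.
So TorL is not produced.
Mevalonate is present, so NerB is active.
With repressor NerB bound, *rudN* is not transcribed.

OFF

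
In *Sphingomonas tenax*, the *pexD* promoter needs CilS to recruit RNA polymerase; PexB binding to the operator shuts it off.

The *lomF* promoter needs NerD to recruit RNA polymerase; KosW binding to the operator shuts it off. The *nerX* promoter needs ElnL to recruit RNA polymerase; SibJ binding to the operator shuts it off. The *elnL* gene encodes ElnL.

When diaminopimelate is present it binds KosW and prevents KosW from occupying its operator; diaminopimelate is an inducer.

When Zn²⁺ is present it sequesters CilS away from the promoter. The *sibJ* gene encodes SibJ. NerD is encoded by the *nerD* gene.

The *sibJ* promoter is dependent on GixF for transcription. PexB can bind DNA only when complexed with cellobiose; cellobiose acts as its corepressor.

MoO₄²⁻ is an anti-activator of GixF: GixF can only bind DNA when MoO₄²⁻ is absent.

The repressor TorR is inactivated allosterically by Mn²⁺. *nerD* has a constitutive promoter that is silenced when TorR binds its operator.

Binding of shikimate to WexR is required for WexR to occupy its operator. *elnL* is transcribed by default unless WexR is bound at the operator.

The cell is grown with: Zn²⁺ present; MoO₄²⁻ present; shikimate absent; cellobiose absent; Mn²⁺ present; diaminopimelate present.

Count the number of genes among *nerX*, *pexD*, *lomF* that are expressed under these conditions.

MoO₄²⁻ is present, so GixF is inactive.
Required activator GixF is absent, so *sibJ* is not transcribed.
So SibJ is not produced.
Shikimate is absent, so WexR is inactive.
With no repressor bound, *elnL* is transcribed.
So ElnL is produced and active.
No repressor is bound and ElnL is active, so *nerX* is transcribed.
→ *nerX* is ON.
Cellobiose is absent, so PexB is inactive.
Zn²⁺ is present, so CilS is inactive.
Required activator CilS is absent, so *pexD* is not transcribed.
→ *pexD* is OFF.
Diaminopimelate is present, so KosW is inactive.
Mn²⁺ is present, so TorR is inactive.
With no repressor bound, *nerD* is transcribed.
So NerD is produced and active.
No repressor is bound and NerD is active, so *lomF* is transcribed.
→ *lomF* is ON.
2 of the 3 genes are transcribed.

2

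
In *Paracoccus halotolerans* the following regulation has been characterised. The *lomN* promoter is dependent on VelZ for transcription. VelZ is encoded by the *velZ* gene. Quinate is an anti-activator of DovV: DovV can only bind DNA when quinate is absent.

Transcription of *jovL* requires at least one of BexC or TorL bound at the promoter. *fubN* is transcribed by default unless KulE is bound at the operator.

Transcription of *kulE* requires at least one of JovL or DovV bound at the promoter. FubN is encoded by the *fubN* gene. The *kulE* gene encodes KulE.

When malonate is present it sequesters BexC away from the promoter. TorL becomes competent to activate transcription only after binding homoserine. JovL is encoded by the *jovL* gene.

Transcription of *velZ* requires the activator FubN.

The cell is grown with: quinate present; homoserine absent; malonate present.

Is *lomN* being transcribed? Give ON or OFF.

ON

Malonate is present, so BexC is inactive.
Homoserine is absent, so TorL is inactive.
No activator is available at the *jovL* promoter, so *jovL* is not transcribed.
So JovL is not produced.
Quinate is present, so DovV is inactive.
No activator is available at the *kulE* promoter, so *kulE* is not transcribed.
So KulE is not produced.
With no repressor bound, *fubN* is transcribed.
So FubN is produced and active.
No repressor is bound and FubN is active, so *velZ* is transcribed.
So VelZ is produced and active.
No repressor is bound and VelZ is active, so *lomN* is transcribed.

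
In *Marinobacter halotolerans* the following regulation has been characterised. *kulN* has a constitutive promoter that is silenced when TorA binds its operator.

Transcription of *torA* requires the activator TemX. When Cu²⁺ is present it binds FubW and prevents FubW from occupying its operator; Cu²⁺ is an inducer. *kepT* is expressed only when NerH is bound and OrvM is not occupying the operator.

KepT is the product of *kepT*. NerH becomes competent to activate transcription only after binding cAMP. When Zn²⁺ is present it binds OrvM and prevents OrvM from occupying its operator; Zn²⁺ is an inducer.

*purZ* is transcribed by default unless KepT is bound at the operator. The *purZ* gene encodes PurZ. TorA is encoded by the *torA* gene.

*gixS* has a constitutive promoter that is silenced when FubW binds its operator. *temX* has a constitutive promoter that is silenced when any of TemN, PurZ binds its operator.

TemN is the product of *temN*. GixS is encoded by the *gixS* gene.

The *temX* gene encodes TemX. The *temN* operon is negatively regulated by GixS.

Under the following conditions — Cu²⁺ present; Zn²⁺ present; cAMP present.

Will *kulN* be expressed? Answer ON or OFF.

Cu²⁺ is present, so FubW is inactive.
With no repressor bound, *gixS* is transcribed.
So GixS is produced and active.
With repressor GixS bound, *temN* is not transcribed.
So TemN is not produced.
Zn²⁺ is present, so OrvM is inactive.
cAMP is present, so NerH is active.
No repressor is bound and NerH is active, so *kepT* is transcribed.
So KepT is produced and active.
With repressor KepT bound, *purZ* is not transcribed.
So PurZ is not produced.
With no repressor bound, *temX* is transcribed.
So TemX is produced and active.
No repressor is bound and TemX is active, so *torA* is transcribed.
So TorA is produced and active.
With repressor TorA bound, *kulN* is not transcribed.

OFF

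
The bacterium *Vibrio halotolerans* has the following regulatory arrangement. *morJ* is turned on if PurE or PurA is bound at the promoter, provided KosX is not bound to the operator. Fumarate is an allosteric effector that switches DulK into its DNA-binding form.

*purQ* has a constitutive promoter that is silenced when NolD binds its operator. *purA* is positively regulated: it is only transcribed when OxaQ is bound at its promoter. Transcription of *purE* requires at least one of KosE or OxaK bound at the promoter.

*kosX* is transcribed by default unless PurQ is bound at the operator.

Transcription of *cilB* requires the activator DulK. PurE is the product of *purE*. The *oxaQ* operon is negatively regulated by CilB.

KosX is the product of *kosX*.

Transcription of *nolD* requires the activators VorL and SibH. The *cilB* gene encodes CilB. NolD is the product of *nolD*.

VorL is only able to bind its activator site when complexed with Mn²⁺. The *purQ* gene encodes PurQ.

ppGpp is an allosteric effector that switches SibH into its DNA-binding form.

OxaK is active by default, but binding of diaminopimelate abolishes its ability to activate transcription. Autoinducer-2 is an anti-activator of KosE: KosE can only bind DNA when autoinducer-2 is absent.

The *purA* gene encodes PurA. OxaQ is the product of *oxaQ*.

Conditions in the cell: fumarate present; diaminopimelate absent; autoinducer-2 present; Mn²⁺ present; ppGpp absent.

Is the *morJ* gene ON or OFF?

ON

Autoinducer-2 is present, so KosE is inactive.
Diaminopimelate is absent, so OxaK is active.
Activator OxaK is present, so *purE* is transcribed.
So PurE is produced and active.
Fumarate is present, so DulK is active.
No repressor is bound and DulK is active, so *cilB* is transcribed.
So CilB is produced and active.
With repressor CilB bound, *oxaQ* is not transcribed.
So OxaQ is not produced.
Required activator OxaQ is absent, so *purA* is not transcribed.
So PurA is not produced.
Mn²⁺ is present, so VorL is active.
ppGpp is absent, so SibH is inactive.
Required activator SibH is absent, so *nolD* is not transcribed.
So NolD is not produced.
With no repressor bound, *purQ* is transcribed.
So PurQ is produced and active.
With repressor PurQ bound, *kosX* is not transcribed.
So KosX is not produced.
Activator PurE is present, so *morJ* is transcribed.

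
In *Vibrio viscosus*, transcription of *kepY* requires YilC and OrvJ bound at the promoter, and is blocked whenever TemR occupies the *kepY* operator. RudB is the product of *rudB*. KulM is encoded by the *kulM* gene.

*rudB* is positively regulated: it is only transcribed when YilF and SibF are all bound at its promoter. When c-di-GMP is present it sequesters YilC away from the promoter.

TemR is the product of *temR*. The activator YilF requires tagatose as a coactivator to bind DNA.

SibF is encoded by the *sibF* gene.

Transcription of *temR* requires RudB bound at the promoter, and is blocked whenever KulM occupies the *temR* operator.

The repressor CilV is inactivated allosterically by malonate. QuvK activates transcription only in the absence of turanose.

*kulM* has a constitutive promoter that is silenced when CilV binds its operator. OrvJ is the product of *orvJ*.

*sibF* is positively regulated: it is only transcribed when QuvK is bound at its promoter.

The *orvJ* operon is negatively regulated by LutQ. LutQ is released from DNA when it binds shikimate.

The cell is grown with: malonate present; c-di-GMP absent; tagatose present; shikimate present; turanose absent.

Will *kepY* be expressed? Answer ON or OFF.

Malonate is present, so CilV is inactive.
With no repressor bound, *kulM* is transcribed.
So KulM is produced and active.
Tagatose is present, so YilF is active.
Turanose is absent, so QuvK is active.
No repressor is bound and QuvK is active, so *sibF* is transcribed.
So SibF is produced and active.
No repressor is bound and YilF and SibF are active, so *rudB* is transcribed.
So RudB is produced and active.
With repressor KulM bound, *temR* is not transcribed.
So TemR is not produced.
c-di-GMP is absent, so YilC is active.
Shikimate is present, so LutQ is inactive.
With no repressor bound, *orvJ* is transcribed.
So OrvJ is produced and active.
No repressor is bound and YilC and OrvJ are active, so *kepY* is transcribed.

ON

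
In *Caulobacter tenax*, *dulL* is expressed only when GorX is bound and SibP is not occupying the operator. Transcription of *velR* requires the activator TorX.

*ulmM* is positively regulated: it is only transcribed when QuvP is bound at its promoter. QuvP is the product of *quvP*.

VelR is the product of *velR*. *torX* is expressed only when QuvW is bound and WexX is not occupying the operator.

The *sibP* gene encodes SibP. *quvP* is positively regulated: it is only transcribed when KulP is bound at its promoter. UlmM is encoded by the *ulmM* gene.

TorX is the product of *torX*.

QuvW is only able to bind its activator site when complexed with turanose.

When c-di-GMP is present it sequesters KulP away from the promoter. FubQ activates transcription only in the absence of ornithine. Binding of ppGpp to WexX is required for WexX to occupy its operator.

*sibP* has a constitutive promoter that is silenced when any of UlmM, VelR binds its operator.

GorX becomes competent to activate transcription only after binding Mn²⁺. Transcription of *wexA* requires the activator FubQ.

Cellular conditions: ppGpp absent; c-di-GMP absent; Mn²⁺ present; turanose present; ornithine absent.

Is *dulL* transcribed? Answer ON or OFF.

ON

Mn²⁺ is present, so GorX is active.
c-di-GMP is absent, so KulP is active.
No repressor is bound and KulP is active, so *quvP* is transcribed.
So QuvP is produced and active.
No repressor is bound and QuvP is active, so *ulmM* is transcribed.
So UlmM is produced and active.
ppGpp is absent, so WexX is inactive.
Turanose is present, so QuvW is active.
No repressor is bound and QuvW is active, so *torX* is transcribed.
So TorX is produced and active.
No repressor is bound and TorX is active, so *velR* is transcribed.
So VelR is produced and active.
With repressor UlmM bound, *sibP* is not transcribed.
So SibP is not produced.
No repressor is bound and GorX is active, so *dulL* is transcribed.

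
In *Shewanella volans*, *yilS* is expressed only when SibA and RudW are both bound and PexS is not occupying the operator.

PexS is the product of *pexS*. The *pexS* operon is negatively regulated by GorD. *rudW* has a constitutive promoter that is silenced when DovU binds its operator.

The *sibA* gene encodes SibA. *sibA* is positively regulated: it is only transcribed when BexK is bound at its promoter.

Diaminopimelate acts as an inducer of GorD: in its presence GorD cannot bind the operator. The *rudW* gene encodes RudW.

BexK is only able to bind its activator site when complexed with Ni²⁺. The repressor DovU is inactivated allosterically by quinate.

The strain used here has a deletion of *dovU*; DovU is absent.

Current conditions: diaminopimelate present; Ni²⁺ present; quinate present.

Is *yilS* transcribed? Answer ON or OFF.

Ni²⁺ is present, so BexK is active.
No repressor is bound and BexK is active, so *sibA* is transcribed.
So SibA is produced and active.
Diaminopimelate is present, so GorD is inactive.
With no repressor bound, *pexS* is transcribed.
So PexS is produced and active.
DovU is non-functional in this strain, so it has no effect.
With no repressor bound, *rudW* is transcribed.
So RudW is produced and active.
With repressor PexS bound, *yilS* is not transcribed.

OFF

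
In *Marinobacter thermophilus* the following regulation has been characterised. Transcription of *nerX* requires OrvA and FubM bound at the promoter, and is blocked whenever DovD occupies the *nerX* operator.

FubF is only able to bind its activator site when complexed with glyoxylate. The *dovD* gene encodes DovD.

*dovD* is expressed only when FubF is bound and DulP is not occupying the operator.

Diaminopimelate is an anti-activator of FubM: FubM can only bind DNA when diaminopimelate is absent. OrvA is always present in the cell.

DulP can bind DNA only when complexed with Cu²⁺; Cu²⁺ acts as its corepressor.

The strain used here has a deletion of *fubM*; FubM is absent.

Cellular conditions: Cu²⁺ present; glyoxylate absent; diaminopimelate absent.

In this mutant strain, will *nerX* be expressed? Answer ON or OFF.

OFF

OrvA is produced constitutively and is active.
Cu²⁺ is present, so DulP is active.
Glyoxylate is absent, so FubF is inactive.
With repressor DulP bound, *dovD* is not transcribed.
So DovD is not produced.
FubM is non-functional in this strain, so it has no effect.
Required activator FubM is absent, so *nerX* is not transcribed.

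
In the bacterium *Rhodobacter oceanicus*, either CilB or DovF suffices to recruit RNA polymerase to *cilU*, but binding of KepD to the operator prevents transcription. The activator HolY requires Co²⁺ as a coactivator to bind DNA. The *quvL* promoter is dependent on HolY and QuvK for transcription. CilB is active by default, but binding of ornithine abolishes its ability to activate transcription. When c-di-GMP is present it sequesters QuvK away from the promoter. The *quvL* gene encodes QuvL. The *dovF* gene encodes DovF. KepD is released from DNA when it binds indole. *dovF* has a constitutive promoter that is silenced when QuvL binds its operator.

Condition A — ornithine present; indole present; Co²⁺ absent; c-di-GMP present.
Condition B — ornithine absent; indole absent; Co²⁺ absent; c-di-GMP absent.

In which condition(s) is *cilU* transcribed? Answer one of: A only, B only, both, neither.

Condition A:
Ornithine is present, so CilB is inactive.
Indole is present, so KepD is inactive.
Co²⁺ is absent, so HolY is inactive.
c-di-GMP is present, so QuvK is inactive.
Required activator HolY is absent, so *quvL* is not transcribed.
So QuvL is not produced.
With no repressor bound, *dovF* is transcribed.
So DovF is produced and active.
Activator DovF is present, so *cilU* is transcribed.
→ *cilU* is ON in A.
Condition B:
Ornithine is absent, so CilB is active.
Indole is absent, so KepD is active.
Co²⁺ is absent, so HolY is inactive.
c-di-GMP is absent, so QuvK is active.
Required activator HolY is absent, so *quvL* is not transcribed.
So QuvL is not produced.
With no repressor bound, *dovF* is transcribed.
So DovF is produced and active.
With repressor KepD bound, *cilU* is not transcribed.
→ *cilU* is OFF in B.

A only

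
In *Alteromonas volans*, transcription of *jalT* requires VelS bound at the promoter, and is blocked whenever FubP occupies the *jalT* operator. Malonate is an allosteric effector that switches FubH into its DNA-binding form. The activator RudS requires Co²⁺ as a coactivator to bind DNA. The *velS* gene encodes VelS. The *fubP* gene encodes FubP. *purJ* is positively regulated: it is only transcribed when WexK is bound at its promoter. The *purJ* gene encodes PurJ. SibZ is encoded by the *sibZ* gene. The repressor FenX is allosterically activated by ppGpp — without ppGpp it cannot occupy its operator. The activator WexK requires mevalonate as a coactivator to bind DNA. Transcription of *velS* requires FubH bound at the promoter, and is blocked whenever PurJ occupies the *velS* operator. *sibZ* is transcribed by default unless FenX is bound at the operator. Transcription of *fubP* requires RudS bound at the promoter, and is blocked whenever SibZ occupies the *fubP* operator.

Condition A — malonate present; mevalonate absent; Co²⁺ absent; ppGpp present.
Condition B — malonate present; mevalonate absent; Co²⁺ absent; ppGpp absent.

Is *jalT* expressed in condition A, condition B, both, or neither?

both

Condition A:
Malonate is present, so FubH is active.
Mevalonate is absent, so WexK is inactive.
Required activator WexK is absent, so *purJ* is not transcribed.
So PurJ is not produced.
No repressor is bound and FubH is active, so *velS* is transcribed.
So VelS is produced and active.
Co²⁺ is absent, so RudS is inactive.
ppGpp is present, so FenX is active.
With repressor FenX bound, *sibZ* is not transcribed.
So SibZ is not produced.
Required activator RudS is absent, so *fubP* is not transcribed.
So FubP is not produced.
No repressor is bound and VelS is active, so *jalT* is transcribed.
→ *jalT* is ON in A.
Condition B:
Malonate is present, so FubH is active.
Mevalonate is absent, so WexK is inactive.
Required activator WexK is absent, so *purJ* is not transcribed.
So PurJ is not produced.
No repressor is bound and FubH is active, so *velS* is transcribed.
So VelS is produced and active.
Co²⁺ is absent, so RudS is inactive.
ppGpp is absent, so FenX is inactive.
With no repressor bound, *sibZ* is transcribed.
So SibZ is produced and active.
With repressor SibZ bound, *fubP* is not transcribed.
So FubP is not produced.
No repressor is bound and VelS is active, so *jalT* is transcribed.
→ *jalT* is ON in B.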